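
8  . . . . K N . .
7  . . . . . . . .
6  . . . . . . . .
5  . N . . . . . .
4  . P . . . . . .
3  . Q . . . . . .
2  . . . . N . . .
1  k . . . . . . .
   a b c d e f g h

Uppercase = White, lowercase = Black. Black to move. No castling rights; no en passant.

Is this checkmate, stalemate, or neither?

stalemate

Black to move; black king on a1.
In check: no.
King squares — b1: attacked by Qb3; a2: attacked by Qb3; b2: attacked by Qb3.
Legal moves for Black: none.
Not in check and no legal moves → stalemate.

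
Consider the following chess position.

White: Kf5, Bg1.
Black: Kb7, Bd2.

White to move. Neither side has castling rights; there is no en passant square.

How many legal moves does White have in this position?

White to move; king on f5.
In check: no.
Legal moves: Kg6, Kf6, Ke6, Ke5, Kg4, Ke4, Ba7, Bb6, Bc5, Bd4, Be3, Bh2, Bf2.
Count: 13.

13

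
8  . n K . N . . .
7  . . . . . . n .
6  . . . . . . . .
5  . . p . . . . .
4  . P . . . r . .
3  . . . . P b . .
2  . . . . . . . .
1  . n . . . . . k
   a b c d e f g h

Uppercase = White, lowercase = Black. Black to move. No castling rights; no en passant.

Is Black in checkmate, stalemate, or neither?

Black to move; black king on h1.
In check: no.
Legal moves for Black include: Nd7, Nc6, Na6, Nxe8, Ne6, Nh5, Nf5, Rf8, Rf7, Rf6, Rf5, Rh4, Rg4, Re4, Rd4, Rc4, Rxb4, Ba8, ... (list truncated; more exist).
Black has legal moves and is not in check → neither.

neither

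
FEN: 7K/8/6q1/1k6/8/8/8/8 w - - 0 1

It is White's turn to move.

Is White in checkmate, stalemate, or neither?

stalemate

White to move; white king on h8.
In check: no.
King squares — g7: attacked by Qg6; h7: attacked by Qg6; g8: attacked by Qg6.
Legal moves for White: none.
Not in check and no legal moves → stalemate.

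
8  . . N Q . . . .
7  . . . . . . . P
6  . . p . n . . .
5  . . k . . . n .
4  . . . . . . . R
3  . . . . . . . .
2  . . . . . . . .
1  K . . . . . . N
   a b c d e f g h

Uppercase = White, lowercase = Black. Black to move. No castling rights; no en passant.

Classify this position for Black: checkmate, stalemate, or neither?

neither

Black to move; black king on c5.
In check: no.
Legal moves for Black: Nf8, Nxd8, Ng7, Nc7, Nf4, Nd4, Nxh7, Nf7, Ne4, Nh3, Nf3, Kb5.
Black has 12 legal moves and is not in check → neither.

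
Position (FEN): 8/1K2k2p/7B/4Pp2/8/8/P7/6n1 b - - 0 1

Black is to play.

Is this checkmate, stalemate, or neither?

Black to move; black king on e7.
In check: no.
Legal moves for Black: Ke8, Kd8, Kf7, Kd7, Ke6, Nh3, Nf3, Ne2, f4.
Black has 9 legal moves and is not in check → neither.

neither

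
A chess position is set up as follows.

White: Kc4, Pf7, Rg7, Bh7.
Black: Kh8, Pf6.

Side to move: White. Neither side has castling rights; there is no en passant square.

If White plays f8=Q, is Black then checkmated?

yes

After f8=Q: black king on h8; in check: yes, from the white queen on f8.
King squares — g7: attacked by Qf8; h7: attacked by Rg7; g8: attacked by Rg7.
Black has no legal moves → checkmate.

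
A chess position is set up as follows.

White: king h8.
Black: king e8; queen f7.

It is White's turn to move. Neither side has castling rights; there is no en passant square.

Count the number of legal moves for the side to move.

White to move; king on h8.
In check: no.
Legal moves: none.
Count: 0.

0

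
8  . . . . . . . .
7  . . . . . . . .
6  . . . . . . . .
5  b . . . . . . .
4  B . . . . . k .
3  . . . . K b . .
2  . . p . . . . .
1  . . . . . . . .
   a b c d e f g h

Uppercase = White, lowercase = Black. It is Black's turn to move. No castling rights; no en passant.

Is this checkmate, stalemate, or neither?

Black to move; black king on g4.
In check: no.
Legal moves for Black include: Bd8, Bc7, Bb6+, Bb4, Bc3, Bd2+, Be1, Kh5, Kg5, Kf5, Kh4, Kh3, Kg3, Ba8, Bb7, Bc6, Bd5, Be4, ... (list truncated; more exist).
Black has legal moves and is not in check → neither.

neither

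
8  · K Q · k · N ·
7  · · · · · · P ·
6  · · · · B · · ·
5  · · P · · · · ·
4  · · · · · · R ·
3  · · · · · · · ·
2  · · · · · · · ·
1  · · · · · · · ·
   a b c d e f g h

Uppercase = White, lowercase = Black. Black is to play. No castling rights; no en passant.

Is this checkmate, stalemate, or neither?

Black to move; black king on e8.
In check: yes, from the white queen on c8.
King squares — d7: attacked by Be6; e7: attacked by Ng8; f7: attacked by Be6; d8: attacked by Qc8; f8: attacked by Pg7.
Legal moves for Black: none.
In check with no legal moves → checkmate.

checkmate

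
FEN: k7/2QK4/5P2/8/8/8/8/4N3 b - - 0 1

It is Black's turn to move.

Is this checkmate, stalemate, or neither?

Black to move; black king on a8.
In check: no.
King squares — a7: attacked by Qc7; b7: attacked by Qc7; b8: attacked by Qc7.
Legal moves for Black: none.
Not in check and no legal moves → stalemate.

stalemate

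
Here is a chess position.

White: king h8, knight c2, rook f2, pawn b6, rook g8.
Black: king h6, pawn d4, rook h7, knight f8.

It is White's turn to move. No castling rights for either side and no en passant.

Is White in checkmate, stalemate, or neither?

White to move; white king on h8.
In check: yes, from the black rook on h7.
King squares — g7: attacked by Kh6; h7: attacked by Kh6; g8: own rook.
Legal moves for White: none.
In check with no legal moves → checkmate.

checkmate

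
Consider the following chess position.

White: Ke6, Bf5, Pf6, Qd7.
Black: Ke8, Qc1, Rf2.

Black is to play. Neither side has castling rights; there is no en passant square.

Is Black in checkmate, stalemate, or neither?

Black to move; black king on e8.
In check: yes, from the white queen on d7.
King squares — d7: attacked by Ke6; e7: attacked by Ke6; f7: attacked by Ke6; d8: attacked by Qd7; f8: available.
Legal moves for Black: Kf8.
Black is in check but has 1 legal move → neither.

neither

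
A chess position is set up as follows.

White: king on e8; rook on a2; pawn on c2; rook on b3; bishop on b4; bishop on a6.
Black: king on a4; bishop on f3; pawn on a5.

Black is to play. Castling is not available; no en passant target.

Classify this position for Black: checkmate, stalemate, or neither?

checkmate

Black to move; black king on a4.
In check: yes, from the white rook on a2.
King squares — a3: attacked by Ra2; b3: attacked by Pc2; b4: attacked by Rb3; a5: own pawn; b5: attacked by Ba6.
Legal moves for Black: none.
In check with no legal moves → checkmate.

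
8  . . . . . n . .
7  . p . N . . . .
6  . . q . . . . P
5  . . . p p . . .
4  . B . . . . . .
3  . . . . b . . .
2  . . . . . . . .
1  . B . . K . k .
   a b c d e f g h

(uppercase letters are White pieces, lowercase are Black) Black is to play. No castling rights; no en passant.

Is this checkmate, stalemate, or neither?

Black to move; black king on g1.
In check: no.
Legal moves for Black include: Nh7, Nxd7, Ng6, Ne6, Qc8, Qxd7, Qc7, Qxh6, Qg6, Qf6, Qe6, Qd6, Qb6, Qa6, Qc5, Qb5, Qc4, Qa4, ... (list truncated; more exist).
Black has legal moves and is not in check → neither.

neither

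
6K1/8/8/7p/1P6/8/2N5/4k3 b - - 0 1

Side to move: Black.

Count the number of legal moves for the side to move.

5

Black to move; king on e1.
In check: yes, from the white knight on c2.
Legal moves: Kf2, Ke2, Kd2, Kf1, Kd1.
Count: 5.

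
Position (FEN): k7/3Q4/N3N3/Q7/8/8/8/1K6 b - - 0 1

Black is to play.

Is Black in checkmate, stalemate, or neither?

stalemate

Black to move; black king on a8.
In check: no.
King squares — a7: attacked by Qd7; b7: attacked by Qd7; b8: attacked by Na6.
Legal moves for Black: none.
Not in check and no legal moves → stalemate.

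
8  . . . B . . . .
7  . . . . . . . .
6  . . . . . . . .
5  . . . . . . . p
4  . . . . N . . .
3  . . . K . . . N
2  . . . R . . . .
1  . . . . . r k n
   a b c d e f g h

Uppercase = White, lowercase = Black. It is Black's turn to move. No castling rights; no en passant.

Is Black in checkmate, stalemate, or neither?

Black to move; black king on g1.
In check: yes, from the white knight on h3.
King squares — f1: own rook; h1: own knight; f2: attacked by Rd2; g2: attacked by Rd2; h2: attacked by Rd2.
Legal moves for Black: none.
In check with no legal moves → checkmate.

checkmate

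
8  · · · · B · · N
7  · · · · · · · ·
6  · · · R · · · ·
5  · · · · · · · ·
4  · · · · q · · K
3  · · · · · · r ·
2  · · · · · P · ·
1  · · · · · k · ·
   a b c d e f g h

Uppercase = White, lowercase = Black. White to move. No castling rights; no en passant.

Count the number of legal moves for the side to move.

White to move; king on h4.
In check: yes, from the black queen on e4.
Legal moves: Kh5, Kxg3, f4.
Count: 3.

3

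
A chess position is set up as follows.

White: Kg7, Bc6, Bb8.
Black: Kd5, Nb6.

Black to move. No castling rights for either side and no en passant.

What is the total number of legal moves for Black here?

5

Black to move; king on d5.
In check: yes, from the white bishop on c6.
Legal moves: Ke6, Kxc6, Kc5, Kd4, Kc4.
Count: 5.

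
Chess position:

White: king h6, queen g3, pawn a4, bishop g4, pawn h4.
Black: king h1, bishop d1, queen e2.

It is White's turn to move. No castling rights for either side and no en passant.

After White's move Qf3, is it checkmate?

no

After Qf3: black king on h1; in check: yes, from the white queen on f3.
Black has 4 legal replies: Kh2, Kg1, Qxf3, Qg2.
In check but a legal move exists → not checkmate.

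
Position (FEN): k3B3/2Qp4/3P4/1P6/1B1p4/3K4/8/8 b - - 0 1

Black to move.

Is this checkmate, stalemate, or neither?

Black to move; black king on a8.
In check: no.
King squares — a7: attacked by Qc7; b7: attacked by Qc7; b8: attacked by Qc7.
Legal moves for Black: none.
Not in check and no legal moves → stalemate.

stalemate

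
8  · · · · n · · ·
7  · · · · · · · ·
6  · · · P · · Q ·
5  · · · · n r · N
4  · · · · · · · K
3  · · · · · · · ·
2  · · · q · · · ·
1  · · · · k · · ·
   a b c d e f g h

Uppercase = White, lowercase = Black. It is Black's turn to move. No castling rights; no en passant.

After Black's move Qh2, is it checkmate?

yes

After Qh2: white king on h4; in check: yes, from the black queen on h2.
King squares — g3: attacked by Qh2; h3: attacked by Qh2; g4: attacked by Ne5; g5: attacked by Rf5; h5: own knight.
White has no legal moves → checkmate.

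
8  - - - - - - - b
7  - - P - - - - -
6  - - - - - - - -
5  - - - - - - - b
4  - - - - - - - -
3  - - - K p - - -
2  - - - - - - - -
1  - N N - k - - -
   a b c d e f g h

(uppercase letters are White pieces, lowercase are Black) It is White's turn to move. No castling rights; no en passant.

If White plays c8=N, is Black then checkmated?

After c8=N: black king on e1; in check: no.
Black is not in check, so this cannot be checkmate.

no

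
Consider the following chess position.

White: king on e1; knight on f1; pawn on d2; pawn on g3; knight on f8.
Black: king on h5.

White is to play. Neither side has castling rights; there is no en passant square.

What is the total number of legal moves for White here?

12

White to move; king on e1.
In check: no.
Legal moves: Nh7, Nd7, Ng6, Ne6, Ne3, Nh2, Kf2, Ke2, Kd1, g4+, d3, d4.
Count: 12.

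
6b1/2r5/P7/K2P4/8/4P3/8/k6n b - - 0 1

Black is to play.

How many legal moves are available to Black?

23

Black to move; king on a1.
In check: no.
Legal moves: Bh7, Bf7, Be6, Bxd5, Rc8, Rh7, Rg7, Rf7, Re7, Rd7, Rb7, Ra7, Rc6, Rc5+, Rc4, Rc3, Rc2, Rc1, Ng3, Nf2, Kb2, Ka2, Kb1.
Count: 23.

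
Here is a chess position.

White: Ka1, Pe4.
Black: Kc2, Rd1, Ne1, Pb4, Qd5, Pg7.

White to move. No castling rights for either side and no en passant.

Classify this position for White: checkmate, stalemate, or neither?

White to move; white king on a1.
In check: yes, from the black rook on d1.
King squares — b1: attacked by Rd1; a2: attacked by Qd5; b2: attacked by Kc2.
Legal moves for White: none.
In check with no legal moves → checkmate.

checkmate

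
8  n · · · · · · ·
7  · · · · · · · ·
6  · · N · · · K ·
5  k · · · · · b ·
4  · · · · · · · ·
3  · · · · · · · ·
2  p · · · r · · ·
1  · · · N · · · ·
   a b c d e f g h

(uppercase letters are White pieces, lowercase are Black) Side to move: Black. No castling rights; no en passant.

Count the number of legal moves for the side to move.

Black to move; king on a5.
In check: yes, from the white knight on c6.
Legal moves: Kb6, Ka6, Kb5, Ka4.
Count: 4.

4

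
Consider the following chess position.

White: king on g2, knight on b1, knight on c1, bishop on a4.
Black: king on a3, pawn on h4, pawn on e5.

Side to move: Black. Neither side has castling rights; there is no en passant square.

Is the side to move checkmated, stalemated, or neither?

neither

Black to move; black king on a3.
In check: yes, from the white knight on b1.
King squares — a2: attacked by Nc1; b2: available; b3: attacked by Nc1; a4: available; b4: available.
Legal moves for Black: Kb4, Kxa4, Kb2.
Black is in check but has 3 legal moves → neither.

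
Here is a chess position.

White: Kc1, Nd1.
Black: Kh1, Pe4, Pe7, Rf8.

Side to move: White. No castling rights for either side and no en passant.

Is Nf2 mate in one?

After Nf2: black king on h1; in check: yes, from the white knight on f2.
Black has 4 legal replies: Kh2, Kg2, Kg1, Rxf2.
In check but a legal move exists → not checkmate.

no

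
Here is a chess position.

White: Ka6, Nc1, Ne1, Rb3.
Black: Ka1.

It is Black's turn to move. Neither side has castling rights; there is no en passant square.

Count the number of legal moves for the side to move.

Black to move; king on a1.
In check: no.
Legal moves: none.
Count: 0.

0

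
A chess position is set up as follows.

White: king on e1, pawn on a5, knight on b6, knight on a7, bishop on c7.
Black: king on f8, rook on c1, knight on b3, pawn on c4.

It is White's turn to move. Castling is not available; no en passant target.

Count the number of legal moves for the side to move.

White to move; king on e1.
In check: yes, from the black rook on c1.
Legal moves: Kf2, Ke2.
Count: 2.

2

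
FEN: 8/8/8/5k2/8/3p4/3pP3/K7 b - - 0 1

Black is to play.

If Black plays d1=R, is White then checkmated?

After d1=R: white king on a1; in check: yes, from the black rook on d1.
White has 2 legal replies: Kb2, Ka2.
In check but a legal move exists → not checkmate.

no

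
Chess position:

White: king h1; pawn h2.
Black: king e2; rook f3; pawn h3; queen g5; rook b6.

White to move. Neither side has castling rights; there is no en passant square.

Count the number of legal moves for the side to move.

White to move; king on h1.
In check: no.
Legal moves: none.
Count: 0.

0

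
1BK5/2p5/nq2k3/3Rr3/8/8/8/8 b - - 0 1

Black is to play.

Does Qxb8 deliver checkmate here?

yes

After Qxb8: white king on c8; in check: yes, from the black queen on b8.
King squares — b7: attacked by Qb8; c7: attacked by Na6; d7: attacked by Ke6; b8: attacked by Na6; d8: attacked by Qb8.
White has no legal moves → checkmate.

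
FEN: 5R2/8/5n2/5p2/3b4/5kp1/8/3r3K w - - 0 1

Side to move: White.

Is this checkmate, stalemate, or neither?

White to move; white king on h1.
In check: yes, from the black rook on d1.
King squares — g1: attacked by Rd1; g2: attacked by Kf3; h2: attacked by Pg3.
Legal moves for White: none.
In check with no legal moves → checkmate.

checkmate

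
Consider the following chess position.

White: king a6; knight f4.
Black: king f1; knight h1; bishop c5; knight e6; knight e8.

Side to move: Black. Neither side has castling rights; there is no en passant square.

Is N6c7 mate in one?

After N6c7: white king on a6; in check: yes, from the black knight on c7.
White has 2 legal replies: Kb7, Ka5.
In check but a legal move exists → not checkmate.

no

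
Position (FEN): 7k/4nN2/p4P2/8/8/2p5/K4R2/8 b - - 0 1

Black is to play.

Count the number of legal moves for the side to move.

2

Black to move; king on h8.
In check: yes, from the white knight on f7.
Legal moves: Kg8, Kh7.
Count: 2.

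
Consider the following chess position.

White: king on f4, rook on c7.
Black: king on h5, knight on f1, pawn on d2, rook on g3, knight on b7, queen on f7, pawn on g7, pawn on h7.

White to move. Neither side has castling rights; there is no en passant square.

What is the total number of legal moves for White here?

3

White to move; king on f4.
In check: yes, from the black queen on f7.
Legal moves: Ke5, Ke4, Rxf7.
Count: 3.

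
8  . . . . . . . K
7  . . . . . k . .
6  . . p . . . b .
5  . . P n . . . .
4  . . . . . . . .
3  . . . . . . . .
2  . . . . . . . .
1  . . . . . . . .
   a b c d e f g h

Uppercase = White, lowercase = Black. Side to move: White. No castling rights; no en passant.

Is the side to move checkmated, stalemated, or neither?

stalemate

White to move; white king on h8.
In check: no.
King squares — g7: attacked by Kf7; h7: attacked by Bg6; g8: attacked by Kf7.
Legal moves for White: none.
Not in check and no legal moves → stalemate.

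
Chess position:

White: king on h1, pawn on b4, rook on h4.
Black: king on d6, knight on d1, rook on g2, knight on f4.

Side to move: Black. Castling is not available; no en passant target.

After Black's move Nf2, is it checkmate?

yes

After Nf2: white king on h1; in check: yes, from the black knight on f2.
King squares — g1: attacked by Rg2; g2: attacked by Nf4; h2: attacked by Rg2.
White has no legal moves → checkmate.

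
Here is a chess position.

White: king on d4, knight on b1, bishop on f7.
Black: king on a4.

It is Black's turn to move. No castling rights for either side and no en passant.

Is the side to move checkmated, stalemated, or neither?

Black to move; black king on a4.
In check: no.
Legal moves for Black: Kb5, Ka5, Kb4.
Black has 3 legal moves and is not in check → neither.

neither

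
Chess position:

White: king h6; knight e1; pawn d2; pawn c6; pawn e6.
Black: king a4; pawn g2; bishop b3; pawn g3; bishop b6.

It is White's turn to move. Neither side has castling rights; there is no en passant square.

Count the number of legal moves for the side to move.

White to move; king on h6.
In check: no.
Legal moves: Kh7, Kg7, Kg6, Kh5, Kg5, Nf3, Nd3, Nxg2, Nc2, e7, c7, d3, d4.
Count: 13.

13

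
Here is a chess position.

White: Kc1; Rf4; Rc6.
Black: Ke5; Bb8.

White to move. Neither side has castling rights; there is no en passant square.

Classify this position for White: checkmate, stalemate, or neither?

neither

White to move; white king on c1.
In check: no.
Legal moves for White include: Rc8, Rc7, Rh6, Rg6, Rcf6, Re6+, Rd6, Rb6, Ra6, Rc5+, Rcc4, Rc3, Rc2, Rf8, Rf7, Rff6, Rf5+, Rh4, ... (list truncated; more exist).
White has legal moves and is not in check → neither.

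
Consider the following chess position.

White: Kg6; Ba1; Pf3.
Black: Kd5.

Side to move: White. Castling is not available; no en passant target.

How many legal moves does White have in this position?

16

White to move; king on g6.
In check: no.
Legal moves: Kh7, Kg7, Kf7, Kh6, Kf6, Kh5, Kg5, Kf5, Bh8, Bg7, Bf6, Be5, Bd4, Bc3, Bb2, f4.
Count: 16.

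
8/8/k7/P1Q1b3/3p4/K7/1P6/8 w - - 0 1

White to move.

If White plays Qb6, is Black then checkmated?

yes

After Qb6: black king on a6; in check: yes, from the white queen on b6.
King squares — a5: attacked by Qb6; b5: attacked by Qb6; b6: attacked by Pa5; a7: attacked by Qb6; b7: attacked by Qb6.
Black has no legal moves → checkmate.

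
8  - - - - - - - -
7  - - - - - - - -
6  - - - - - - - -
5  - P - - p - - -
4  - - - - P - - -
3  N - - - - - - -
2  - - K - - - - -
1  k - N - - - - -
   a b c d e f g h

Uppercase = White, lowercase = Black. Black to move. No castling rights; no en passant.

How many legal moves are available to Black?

0

Black to move; king on a1.
In check: no.
Legal moves: none.
Count: 0.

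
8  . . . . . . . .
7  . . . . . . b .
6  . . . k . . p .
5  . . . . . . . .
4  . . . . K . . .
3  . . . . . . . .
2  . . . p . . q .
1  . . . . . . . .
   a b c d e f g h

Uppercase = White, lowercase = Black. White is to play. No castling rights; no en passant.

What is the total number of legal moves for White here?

3

White to move; king on e4.
In check: yes, from the black queen on g2.
Legal moves: Kf4, Ke3, Kd3.
Count: 3.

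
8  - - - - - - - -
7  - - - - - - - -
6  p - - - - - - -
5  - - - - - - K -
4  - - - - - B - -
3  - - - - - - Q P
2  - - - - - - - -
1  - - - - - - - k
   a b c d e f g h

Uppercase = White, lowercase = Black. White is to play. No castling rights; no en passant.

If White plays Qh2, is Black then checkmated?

After Qh2: black king on h1; in check: yes, from the white queen on h2.
King squares — g1: attacked by Qh2; g2: attacked by Qh2; h2: attacked by Bf4.
Black has no legal moves → checkmate.

yes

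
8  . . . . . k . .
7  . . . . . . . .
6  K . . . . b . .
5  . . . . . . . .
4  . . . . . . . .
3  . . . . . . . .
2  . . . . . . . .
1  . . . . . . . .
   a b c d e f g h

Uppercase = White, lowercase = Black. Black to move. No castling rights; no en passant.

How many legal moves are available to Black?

Black to move; king on f8.
In check: no.
Legal moves: Kg8, Ke8, Kg7, Kf7, Ke7, Bh8, Bd8, Bg7, Be7, Bg5, Be5, Bh4, Bd4, Bc3, Bb2, Ba1.
Count: 16.

16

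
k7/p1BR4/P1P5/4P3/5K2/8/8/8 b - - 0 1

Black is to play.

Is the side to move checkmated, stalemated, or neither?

Black to move; black king on a8.
In check: no.
King squares — a7: own pawn; b7: attacked by Pa6; b8: attacked by Bc7.
Legal moves for Black: none.
Not in check and no legal moves → stalemate.

stalemate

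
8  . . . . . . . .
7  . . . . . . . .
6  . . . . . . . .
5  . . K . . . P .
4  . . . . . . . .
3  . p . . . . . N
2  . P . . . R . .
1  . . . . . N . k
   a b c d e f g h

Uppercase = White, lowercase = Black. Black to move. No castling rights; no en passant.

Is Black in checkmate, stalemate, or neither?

Black to move; black king on h1.
In check: no.
King squares — g1: attacked by Nh3; g2: attacked by Rf2; h2: attacked by Nf1.
Legal moves for Black: none.
Not in check and no legal moves → stalemate.

stalemate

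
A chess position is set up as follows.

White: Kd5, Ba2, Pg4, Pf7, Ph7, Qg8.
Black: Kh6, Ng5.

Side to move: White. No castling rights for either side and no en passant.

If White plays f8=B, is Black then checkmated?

After f8=B: black king on h6; in check: yes, from the white bishop on f8.
King squares — g5: own knight; h5: attacked by Pg4; g6: attacked by Qg8; g7: attacked by Bf8; h7: attacked by Qg8.
Black has no legal moves → checkmate.

yes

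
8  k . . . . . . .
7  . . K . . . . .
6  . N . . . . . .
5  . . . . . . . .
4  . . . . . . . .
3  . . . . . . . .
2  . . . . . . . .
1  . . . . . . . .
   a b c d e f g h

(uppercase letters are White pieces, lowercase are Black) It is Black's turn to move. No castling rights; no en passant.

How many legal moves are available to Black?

Black to move; king on a8.
In check: yes, from the white knight on b6.
Legal moves: Ka7.
Count: 1.

1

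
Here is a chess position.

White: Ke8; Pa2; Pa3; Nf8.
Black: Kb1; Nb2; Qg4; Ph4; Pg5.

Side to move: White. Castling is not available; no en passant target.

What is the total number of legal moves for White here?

8

White to move; king on e8.
In check: no.
Legal moves: Nh7, Nd7, Ng6, Ne6, Kd8, Kf7, Ke7, a4.
Count: 8.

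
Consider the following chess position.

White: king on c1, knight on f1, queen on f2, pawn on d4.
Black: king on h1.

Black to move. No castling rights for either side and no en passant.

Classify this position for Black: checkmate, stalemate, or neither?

Black to move; black king on h1.
In check: no.
King squares — g1: attacked by Qf2; g2: attacked by Qf2; h2: attacked by Nf1.
Legal moves for Black: none.
Not in check and no legal moves → stalemate.

stalemate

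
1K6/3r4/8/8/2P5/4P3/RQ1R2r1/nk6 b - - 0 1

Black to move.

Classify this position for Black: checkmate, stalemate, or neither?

checkmate

Black to move; black king on b1.
In check: yes, from the white queen on b2.
King squares — a1: own knight; c1: attacked by Qb2; a2: attacked by Qb2; b2: attacked by Ra2; c2: attacked by Qb2.
Legal moves for Black: none.
In check with no legal moves → checkmate.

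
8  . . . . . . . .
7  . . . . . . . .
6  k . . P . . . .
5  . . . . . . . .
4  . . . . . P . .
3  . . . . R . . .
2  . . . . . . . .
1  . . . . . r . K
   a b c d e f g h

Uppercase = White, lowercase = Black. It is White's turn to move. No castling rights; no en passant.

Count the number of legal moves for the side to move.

White to move; king on h1.
In check: yes, from the black rook on f1.
Legal moves: Kh2, Kg2.
Count: 2.

2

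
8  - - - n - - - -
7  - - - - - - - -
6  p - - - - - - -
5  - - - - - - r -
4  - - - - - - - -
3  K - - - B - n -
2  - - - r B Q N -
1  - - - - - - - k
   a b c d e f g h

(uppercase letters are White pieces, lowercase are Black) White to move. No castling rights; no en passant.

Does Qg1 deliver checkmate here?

yes

After Qg1: black king on h1; in check: yes, from the white queen on g1.
King squares — g1: attacked by Be3; g2: attacked by Qg1; h2: attacked by Qg1.
Black has no legal moves → checkmate.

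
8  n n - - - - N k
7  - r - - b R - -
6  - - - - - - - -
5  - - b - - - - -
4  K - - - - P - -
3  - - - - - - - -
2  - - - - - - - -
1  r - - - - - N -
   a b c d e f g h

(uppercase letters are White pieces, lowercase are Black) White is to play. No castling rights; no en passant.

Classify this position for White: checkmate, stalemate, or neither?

White to move; white king on a4.
In check: yes, from the black rook on a1.
King squares — a3: attacked by Ra1; b3: attacked by Rb7; b4: attacked by Bc5; a5: attacked by Ra1; b5: attacked by Rb7.
Legal moves for White: none.
In check with no legal moves → checkmate.

checkmate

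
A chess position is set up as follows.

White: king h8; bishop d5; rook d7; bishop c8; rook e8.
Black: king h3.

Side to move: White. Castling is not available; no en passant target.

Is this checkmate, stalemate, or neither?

White to move; white king on h8.
In check: no.
Legal moves for White include: Kg8, Kh7, Kg7, Rg8, Rf8, Red8, Ree7, Re6, Re5, Re4, Re3+, Re2, Re1, Bcb7, Ba6, Rdd8+, Rh7+, Rg7+, ... (list truncated; more exist).
White has legal moves and is not in check → neither.

neither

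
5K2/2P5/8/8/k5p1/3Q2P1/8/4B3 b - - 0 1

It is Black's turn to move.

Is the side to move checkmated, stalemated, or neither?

Black to move; black king on a4.
In check: no.
King squares — a3: attacked by Qd3; b3: attacked by Qd3; b4: attacked by Be1; a5: attacked by Be1; b5: attacked by Qd3.
Legal moves for Black: none.
Not in check and no legal moves → stalemate.

stalemate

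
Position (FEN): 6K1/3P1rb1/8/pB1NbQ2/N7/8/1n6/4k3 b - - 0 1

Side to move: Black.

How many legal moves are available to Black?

Black to move; king on e1.
In check: no.
Legal moves: Bh8, Bf8, Bh6, Bgf6, Rf8+, Re7, Rxd7, Rf6, Rxf5, Bb8, Bc7, Bef6, Bd6, Bf4, Bd4, Bg3, Bc3, Bh2, Nc4, Nxa4, Nd3, Nd1, Kd2, Kd1.
Count: 24.

24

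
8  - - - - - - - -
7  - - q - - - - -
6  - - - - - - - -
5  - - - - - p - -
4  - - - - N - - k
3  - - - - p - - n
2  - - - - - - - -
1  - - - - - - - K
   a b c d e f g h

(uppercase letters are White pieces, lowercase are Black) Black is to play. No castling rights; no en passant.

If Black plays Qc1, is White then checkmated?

After Qc1: white king on h1; in check: yes, from the black queen on c1.
White has 2 legal replies: Kh2, Kg2.
In check but a legal move exists → not checkmate.

no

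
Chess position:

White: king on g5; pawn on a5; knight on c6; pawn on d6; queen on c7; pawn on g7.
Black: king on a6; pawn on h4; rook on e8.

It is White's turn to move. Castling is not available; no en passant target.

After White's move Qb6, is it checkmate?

yes

After Qb6: black king on a6; in check: yes, from the white queen on b6.
King squares — a5: attacked by Qb6; b5: attacked by Qb6; b6: attacked by Pa5; a7: attacked by Qb6; b7: attacked by Qb6.
Black has no legal moves → checkmate.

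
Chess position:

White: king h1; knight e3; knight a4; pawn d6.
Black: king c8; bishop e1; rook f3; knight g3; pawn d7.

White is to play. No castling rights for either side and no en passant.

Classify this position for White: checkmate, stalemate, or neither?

neither

White to move; white king on h1.
In check: yes, from the black knight on g3.
King squares — g1: available; g2: available; h2: available.
Legal moves for White: Kh2, Kg2, Kg1.
White is in check but has 3 legal moves → neither.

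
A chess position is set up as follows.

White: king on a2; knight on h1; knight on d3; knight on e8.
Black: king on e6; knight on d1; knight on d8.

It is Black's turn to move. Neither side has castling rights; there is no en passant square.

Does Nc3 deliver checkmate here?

After Nc3: white king on a2; in check: yes, from the black knight on c3.
White has 4 legal replies: Kb3, Ka3, Kb2, Ka1.
In check but a legal move exists → not checkmate.

no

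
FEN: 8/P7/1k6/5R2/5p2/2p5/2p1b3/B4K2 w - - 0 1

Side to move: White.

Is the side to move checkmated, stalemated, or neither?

White to move; white king on f1.
In check: yes, from the black bishop on e2.
Legal moves for White: Kg2, Kf2, Kxe2, Kg1, Ke1.
White is in check but has 5 legal moves → neither.

neither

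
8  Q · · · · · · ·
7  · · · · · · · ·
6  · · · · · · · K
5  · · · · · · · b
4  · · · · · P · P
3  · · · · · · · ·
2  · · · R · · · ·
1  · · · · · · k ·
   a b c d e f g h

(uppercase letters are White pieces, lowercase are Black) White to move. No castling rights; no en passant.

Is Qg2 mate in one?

yes

After Qg2: black king on g1; in check: yes, from the white queen on g2.
King squares — f1: attacked by Qg2; h1: attacked by Qg2; f2: attacked by Rd2; g2: attacked by Rd2; h2: attacked by Qg2.
Black has no legal moves → checkmate.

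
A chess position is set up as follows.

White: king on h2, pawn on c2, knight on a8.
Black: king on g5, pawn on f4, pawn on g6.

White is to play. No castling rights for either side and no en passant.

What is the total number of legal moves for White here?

White to move; king on h2.
In check: no.
Legal moves: Nc7, Nb6, Kh3, Kg2, Kh1, Kg1, c3, c4.
Count: 8.

8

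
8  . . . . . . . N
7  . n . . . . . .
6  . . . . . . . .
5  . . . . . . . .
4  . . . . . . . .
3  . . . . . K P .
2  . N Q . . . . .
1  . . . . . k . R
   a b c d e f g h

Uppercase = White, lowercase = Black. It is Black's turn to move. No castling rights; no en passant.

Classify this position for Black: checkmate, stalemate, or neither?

Black to move; black king on f1.
In check: yes, from the white rook on h1.
King squares — e1: attacked by Rh1; g1: attacked by Rh1; e2: attacked by Qc2; f2: attacked by Qc2; g2: attacked by Qc2.
Legal moves for Black: none.
In check with no legal moves → checkmate.

checkmate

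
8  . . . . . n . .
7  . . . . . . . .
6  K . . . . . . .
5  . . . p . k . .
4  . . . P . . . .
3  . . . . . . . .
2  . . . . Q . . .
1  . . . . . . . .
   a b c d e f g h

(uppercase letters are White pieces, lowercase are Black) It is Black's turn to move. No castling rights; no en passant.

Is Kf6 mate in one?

no

After Kf6: white king on a6; in check: no.
White is not in check, so this cannot be checkmate.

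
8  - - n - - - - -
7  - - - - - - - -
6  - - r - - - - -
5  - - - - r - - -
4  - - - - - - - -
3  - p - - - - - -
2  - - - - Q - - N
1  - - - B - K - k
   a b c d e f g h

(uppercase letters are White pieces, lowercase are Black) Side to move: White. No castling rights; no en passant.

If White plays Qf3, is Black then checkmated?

no

After Qf3: black king on h1; in check: yes, from the white queen on f3.
Black has 1 legal reply: Kxh2.
In check but a legal move exists → not checkmate.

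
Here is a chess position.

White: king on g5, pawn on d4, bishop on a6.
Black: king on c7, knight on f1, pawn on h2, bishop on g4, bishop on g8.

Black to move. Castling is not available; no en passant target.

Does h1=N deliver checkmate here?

no

After h1=N: white king on g5; in check: no.
White is not in check, so this cannot be checkmate.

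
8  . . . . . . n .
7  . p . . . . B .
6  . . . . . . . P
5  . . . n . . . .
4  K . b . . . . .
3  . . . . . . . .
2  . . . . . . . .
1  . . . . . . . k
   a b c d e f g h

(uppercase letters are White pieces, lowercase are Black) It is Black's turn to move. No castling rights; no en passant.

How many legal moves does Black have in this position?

Black to move; king on h1.
In check: no.
Legal moves: Nge7, Nxh6, Ngf6, Nde7, Nc7, Ndf6, Nb6+, Nf4, Nb4, Ne3, Nc3+, Ba6, Bb5+, Bd3, Bb3+, Be2, Ba2, Bf1, Kh2, Kg2, Kg1, b6, b5+.
Count: 23.

23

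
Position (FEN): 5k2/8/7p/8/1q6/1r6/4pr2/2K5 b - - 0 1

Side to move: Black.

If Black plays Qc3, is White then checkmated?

After Qc3: white king on c1; in check: yes, from the black queen on c3.
King squares — b1: attacked by Rb3; d1: attacked by Pe2; b2: attacked by Rb3; c2: attacked by Qc3; d2: attacked by Qc3.
White has no legal moves → checkmate.

yes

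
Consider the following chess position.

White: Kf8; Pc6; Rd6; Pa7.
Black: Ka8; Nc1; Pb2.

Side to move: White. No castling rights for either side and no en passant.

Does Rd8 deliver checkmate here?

After Rd8: black king on a8; in check: yes, from the white rook on d8.
Black has 1 legal reply: Kxa7.
In check but a legal move exists → not checkmate.

no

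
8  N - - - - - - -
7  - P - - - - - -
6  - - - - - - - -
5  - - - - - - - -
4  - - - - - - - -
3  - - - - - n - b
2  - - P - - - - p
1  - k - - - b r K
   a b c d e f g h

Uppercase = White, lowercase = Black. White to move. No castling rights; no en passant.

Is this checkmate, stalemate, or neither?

checkmate

White to move; white king on h1.
In check: yes, from the black rook on g1.
King squares — g1: attacked by Ph2; g2: attacked by Bf1; h2: attacked by Nf3.
Legal moves for White: none.
In check with no legal moves → checkmate.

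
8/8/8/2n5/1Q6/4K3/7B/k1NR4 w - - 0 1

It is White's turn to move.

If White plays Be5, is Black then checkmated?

yes

After Be5: black king on a1; in check: yes, from the white bishop on e5.
King squares — b1: attacked by Qb4; a2: attacked by Nc1; b2: attacked by Qb4.
Black has no legal moves → checkmate.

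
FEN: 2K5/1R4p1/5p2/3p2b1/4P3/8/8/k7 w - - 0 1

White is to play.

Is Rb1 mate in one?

After Rb1: black king on a1; in check: yes, from the white rook on b1.
Black has 2 legal replies: Ka2, Kxb1.
In check but a legal move exists → not checkmate.

no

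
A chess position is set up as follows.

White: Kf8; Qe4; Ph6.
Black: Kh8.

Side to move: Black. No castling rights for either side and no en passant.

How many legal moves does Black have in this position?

Black to move; king on h8.
In check: no.
Legal moves: none.
Count: 0.

0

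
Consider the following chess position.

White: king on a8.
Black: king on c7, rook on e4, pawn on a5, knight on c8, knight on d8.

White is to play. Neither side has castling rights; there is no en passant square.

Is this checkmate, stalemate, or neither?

stalemate

White to move; white king on a8.
In check: no.
King squares — a7: attacked by Nc8; b7: attacked by Kc7; b8: attacked by Kc7.
Legal moves for White: none.
Not in check and no legal moves → stalemate.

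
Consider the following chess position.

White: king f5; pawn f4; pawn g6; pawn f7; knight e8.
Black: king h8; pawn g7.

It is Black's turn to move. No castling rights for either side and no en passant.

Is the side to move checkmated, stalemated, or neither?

Black to move; black king on h8.
In check: no.
King squares — g7: own pawn; h7: attacked by Pg6; g8: attacked by Pf7.
Legal moves for Black: none.
Not in check and no legal moves → stalemate.

stalemate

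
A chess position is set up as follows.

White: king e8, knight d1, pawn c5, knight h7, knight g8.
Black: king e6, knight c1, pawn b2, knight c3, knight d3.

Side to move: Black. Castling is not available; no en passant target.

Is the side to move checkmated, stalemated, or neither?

Black to move; black king on e6.
In check: no.
Legal moves for Black include: Kf5, Ke5, Kd5, Ne5, Nxc5, Nf4, Nb4, Nf2, Ne1, Nd5, Nb5, Ne4, Na4, N3e2, N3a2, Nxd1, Nb1, Nb3, ... (list truncated; more exist).
Black has legal moves and is not in check → neither.

neither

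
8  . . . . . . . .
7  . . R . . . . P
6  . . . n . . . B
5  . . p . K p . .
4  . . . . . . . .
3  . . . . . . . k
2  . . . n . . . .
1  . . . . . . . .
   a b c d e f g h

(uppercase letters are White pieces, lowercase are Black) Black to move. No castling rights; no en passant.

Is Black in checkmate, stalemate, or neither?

neither

Black to move; black king on h3.
In check: no.
Legal moves for Black include: Ne8, Nc8, Nf7+, Nb7, Nb5, N6e4, N6c4+, Kh4, Kg4, Kg3, Kh2, Kg2, N2e4, N2c4+, Nf3+, Nb3, Nf1, Nb1, ... (list truncated; more exist).
Black has legal moves and is not in check → neither.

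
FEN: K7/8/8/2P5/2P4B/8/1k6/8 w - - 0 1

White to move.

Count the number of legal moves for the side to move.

White to move; king on a8.
In check: no.
Legal moves: Kb8, Kb7, Ka7, Bd8, Be7, Bf6+, Bg5, Bg3, Bf2, Be1, c6.
Count: 11.

11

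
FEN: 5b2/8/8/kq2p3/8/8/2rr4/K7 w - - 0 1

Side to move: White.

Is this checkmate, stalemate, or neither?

stalemate

White to move; white king on a1.
In check: no.
King squares — b1: attacked by Qb5; a2: attacked by Rc2; b2: attacked by Rc2.
Legal moves for White: none.
Not in check and no legal moves → stalemate.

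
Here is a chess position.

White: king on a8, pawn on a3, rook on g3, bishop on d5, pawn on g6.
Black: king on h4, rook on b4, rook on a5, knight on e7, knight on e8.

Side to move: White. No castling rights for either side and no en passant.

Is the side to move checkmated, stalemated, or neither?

White to move; white king on a8.
In check: yes, from the black rook on a5.
King squares — a7: attacked by Ra5; b7: attacked by Rb4; b8: attacked by Rb4.
Legal moves for White: none.
In check with no legal moves → checkmate.

checkmate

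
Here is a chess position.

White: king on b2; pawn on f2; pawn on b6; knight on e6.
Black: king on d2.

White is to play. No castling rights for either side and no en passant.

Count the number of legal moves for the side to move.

16

White to move; king on b2.
In check: no.
Legal moves: Nf8, Nd8, Ng7, Nc7, Ng5, Nc5, Nf4, Nd4, Kb3, Ka3, Ka2, Kb1, Ka1, b7, f3, f4.
Count: 16.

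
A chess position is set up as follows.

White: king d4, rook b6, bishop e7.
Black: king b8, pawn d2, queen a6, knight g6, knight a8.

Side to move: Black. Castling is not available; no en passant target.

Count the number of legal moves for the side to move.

6

Black to move; king on b8.
In check: yes, from the white rook on b6.
Legal moves: Kc8, Kc7, Ka7, Nxb6, Qb7, Qxb6+.
Count: 6.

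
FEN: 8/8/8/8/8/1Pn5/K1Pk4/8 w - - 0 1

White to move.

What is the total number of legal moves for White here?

White to move; king on a2.
In check: yes, from the black knight on c3.
Legal moves: Ka3, Kb2, Ka1.
Count: 3.

3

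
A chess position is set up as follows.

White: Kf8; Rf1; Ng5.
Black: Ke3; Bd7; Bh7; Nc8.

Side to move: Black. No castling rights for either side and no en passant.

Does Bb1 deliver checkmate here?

no

After Bb1: white king on f8; in check: no.
White is not in check, so this cannot be checkmate.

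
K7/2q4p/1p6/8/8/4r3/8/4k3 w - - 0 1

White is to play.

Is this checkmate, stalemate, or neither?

stalemate

White to move; white king on a8.
In check: no.
King squares — a7: attacked by Qc7; b7: attacked by Qc7; b8: attacked by Qc7.
Legal moves for White: none.
Not in check and no legal moves → stalemate.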